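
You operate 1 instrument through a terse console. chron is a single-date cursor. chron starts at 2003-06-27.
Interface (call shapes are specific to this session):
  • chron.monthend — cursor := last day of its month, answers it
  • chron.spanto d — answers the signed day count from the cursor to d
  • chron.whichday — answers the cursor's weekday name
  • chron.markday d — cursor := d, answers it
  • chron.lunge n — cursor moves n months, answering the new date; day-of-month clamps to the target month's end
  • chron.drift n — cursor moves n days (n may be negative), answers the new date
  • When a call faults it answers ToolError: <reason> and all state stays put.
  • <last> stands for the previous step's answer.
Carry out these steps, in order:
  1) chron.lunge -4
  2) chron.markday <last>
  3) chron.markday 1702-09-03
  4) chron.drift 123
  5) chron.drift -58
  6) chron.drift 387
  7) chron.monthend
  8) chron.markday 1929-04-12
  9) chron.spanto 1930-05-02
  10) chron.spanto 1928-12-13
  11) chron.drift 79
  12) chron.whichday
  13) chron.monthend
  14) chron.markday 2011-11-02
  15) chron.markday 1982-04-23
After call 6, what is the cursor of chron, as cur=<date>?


Step: chron.lunge[n: -4]
Result: 2003-02-27
Step: chron.markday[d: <last>]
Result: 2003-02-27
Step: chron.markday[d: 1702-09-03]
Result: 1702-09-03
Step: chron.drift[n: 123]
Result: 1703-01-04
Step: chron.drift[n: -58]
Result: 1702-11-07
Step: chron.drift[n: 387]
Result: 1703-11-29
Step: chron.monthend[]
Result: 1703-11-30
Step: chron.markday[d: 1929-04-12]
Result: 1929-04-12
Step: chron.spanto[d: 1930-05-02]
Result: 385
Step: chron.spanto[d: 1928-12-13]
Result: -120
Step: chron.drift[n: 79]
Result: 1929-06-30
Step: chron.whichday[]
Result: Sunday
Step: chron.monthend[]
Result: 1929-06-30
Step: chron.markday[d: 2011-11-02]
Result: 2011-11-02
Step: chron.markday[d: 1982-04-23]
Result: 1982-04-23

Answer: cur=1703-11-29


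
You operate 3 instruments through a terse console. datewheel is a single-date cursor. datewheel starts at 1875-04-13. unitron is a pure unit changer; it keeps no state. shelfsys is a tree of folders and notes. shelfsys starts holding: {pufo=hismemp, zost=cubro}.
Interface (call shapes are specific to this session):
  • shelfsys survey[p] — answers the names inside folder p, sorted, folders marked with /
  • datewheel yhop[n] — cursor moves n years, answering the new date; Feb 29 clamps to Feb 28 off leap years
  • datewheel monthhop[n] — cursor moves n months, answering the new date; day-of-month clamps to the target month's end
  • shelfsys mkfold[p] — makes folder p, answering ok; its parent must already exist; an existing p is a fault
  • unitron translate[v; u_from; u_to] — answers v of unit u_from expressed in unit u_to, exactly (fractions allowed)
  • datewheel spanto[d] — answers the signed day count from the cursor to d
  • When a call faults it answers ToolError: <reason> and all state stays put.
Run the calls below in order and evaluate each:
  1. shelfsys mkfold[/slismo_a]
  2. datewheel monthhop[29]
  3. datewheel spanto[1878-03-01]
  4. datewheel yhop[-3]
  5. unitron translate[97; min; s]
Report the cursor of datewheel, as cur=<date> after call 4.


Answer: cur=1874-09-13

Derivation:
>>> shelfsys mkfold p: /slismo_a
[out] ok
>>> datewheel monthhop n: 29
[out] 1877-09-13
>>> datewheel spanto d: 1878-03-01
[out] 169
>>> datewheel yhop n: -3
[out] 1874-09-13
>>> unitron translate v: 97 u_from: min u_to: s
[out] 5820


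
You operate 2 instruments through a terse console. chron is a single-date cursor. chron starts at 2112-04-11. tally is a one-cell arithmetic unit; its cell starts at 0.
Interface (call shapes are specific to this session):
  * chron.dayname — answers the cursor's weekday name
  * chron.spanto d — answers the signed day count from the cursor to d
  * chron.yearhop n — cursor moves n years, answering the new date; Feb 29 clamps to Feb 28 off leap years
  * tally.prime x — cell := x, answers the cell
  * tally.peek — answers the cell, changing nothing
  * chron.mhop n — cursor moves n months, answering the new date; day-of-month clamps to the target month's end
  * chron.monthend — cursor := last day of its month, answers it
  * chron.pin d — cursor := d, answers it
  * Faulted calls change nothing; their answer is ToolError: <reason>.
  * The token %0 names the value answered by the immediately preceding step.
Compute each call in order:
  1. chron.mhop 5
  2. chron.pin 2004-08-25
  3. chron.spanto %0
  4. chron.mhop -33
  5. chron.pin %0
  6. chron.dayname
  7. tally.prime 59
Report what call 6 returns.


Answer: Sunday

Derivation:
CALL chron.mhop[n='5']
RET  2112-09-11
CALL chron.pin[d='2004-08-25']
RET  2004-08-25
CALL chron.spanto[d='%0']
RET  0
CALL chron.mhop[n='-33']
RET  2001-11-25
CALL chron.pin[d='%0']
RET  2001-11-25
CALL chron.dayname[]
RET  Sunday
CALL tally.prime[x='59']
RET  59


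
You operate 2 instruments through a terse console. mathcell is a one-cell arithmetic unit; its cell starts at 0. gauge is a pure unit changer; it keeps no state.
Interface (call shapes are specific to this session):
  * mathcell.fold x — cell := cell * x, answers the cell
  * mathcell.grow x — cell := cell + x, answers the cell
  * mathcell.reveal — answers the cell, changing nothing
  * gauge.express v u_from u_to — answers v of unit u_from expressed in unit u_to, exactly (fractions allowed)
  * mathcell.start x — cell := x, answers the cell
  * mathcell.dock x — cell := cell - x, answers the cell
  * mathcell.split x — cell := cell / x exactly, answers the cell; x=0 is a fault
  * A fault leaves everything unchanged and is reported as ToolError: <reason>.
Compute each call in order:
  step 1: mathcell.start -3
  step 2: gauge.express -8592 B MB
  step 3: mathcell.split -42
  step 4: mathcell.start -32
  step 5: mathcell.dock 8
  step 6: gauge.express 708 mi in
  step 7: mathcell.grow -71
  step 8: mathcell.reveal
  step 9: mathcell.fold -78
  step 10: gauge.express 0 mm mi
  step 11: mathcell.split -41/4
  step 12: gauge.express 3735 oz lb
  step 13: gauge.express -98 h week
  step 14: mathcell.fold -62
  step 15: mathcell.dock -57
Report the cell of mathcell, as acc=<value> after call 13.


% start x='-3'
= -3
% express v='-8592' u_from='B' u_to='MB'
= -537/62500
% split x='-42'
= 1/14
% start x='-32'
= -32
% dock x='8'
= -40
% express v='708' u_from='mi' u_to='in'
= 44858880
% grow x='-71'
= -111
% reveal
= -111
% fold x='-78'
= 8658
% express v='0' u_from='mm' u_to='mi'
= 0
% split x='-41/4'
= -34632/41
% express v='3735' u_from='oz' u_to='lb'
= 3735/16
% express v='-98' u_from='h' u_to='week'
= -7/12
% fold x='-62'
= 2147184/41
% dock x='-57'
= 2149521/41

Answer: acc=-34632/41


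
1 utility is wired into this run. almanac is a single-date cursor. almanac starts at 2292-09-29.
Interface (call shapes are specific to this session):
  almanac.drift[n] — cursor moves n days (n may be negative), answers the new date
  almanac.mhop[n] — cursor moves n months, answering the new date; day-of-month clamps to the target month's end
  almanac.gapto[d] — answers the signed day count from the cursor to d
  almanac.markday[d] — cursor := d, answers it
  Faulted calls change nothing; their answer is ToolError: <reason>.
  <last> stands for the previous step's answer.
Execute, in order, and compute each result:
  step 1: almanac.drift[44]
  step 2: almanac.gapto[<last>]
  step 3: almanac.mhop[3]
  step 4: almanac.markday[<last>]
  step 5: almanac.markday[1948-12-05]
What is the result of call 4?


-> drift(n: 44)
<- 2292-11-12
-> gapto(d: <last>)
<- 0
-> mhop(n: 3)
<- 2293-02-12
-> markday(d: <last>)
<- 2293-02-12
-> markday(d: 1948-12-05)
<- 1948-12-05

Answer: 2293-02-12


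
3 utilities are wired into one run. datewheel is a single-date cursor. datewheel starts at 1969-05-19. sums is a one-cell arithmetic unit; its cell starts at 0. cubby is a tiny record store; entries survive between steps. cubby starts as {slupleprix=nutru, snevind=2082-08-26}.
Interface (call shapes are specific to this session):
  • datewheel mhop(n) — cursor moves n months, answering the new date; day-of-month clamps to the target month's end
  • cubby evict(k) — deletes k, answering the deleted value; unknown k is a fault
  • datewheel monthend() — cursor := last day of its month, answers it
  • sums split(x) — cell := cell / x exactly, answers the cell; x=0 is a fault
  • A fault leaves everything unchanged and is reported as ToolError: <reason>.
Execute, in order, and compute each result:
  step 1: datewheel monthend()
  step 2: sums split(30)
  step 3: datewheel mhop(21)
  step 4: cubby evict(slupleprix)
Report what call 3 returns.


> datewheel monthend
  1969-05-31
> sums split x: 30
  0
> datewheel mhop n: 21
  1971-02-28
> cubby evict k: slupleprix
  nutru

Answer: 1971-02-28


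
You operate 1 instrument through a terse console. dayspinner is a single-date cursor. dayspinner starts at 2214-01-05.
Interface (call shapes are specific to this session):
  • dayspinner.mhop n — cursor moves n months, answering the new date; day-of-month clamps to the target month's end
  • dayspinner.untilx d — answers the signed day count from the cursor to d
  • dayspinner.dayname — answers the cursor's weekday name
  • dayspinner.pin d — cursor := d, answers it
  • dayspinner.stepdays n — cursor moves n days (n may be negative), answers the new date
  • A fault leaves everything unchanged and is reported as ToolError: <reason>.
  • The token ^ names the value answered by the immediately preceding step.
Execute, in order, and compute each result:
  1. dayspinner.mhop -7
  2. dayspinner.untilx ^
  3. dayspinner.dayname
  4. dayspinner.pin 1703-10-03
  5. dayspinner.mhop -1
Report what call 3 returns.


Answer: Saturday

Derivation:
% 1. mhop(-7) == 2213-06-05
% 2. untilx(^) == 0
% 3. dayname() == Saturday
% 4. pin(1703-10-03) == 1703-10-03
% 5. mhop(-1) == 1703-09-03


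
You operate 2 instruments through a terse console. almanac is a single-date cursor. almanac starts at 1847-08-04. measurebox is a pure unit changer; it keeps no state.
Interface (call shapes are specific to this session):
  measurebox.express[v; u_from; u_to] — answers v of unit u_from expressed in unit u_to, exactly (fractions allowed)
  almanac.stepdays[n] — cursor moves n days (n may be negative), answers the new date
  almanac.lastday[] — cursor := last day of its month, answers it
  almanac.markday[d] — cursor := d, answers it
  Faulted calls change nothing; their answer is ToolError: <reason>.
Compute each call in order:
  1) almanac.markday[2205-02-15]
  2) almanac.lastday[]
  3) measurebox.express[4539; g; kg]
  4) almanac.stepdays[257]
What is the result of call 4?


Answer: 2205-11-12

Derivation:
! 1. markday(d: 2205-02-15) : 2205-02-15
! 2. lastday() : 2205-02-28
! 3. express(v: 4539, u_from: g, u_to: kg) : 4539/1000
! 4. stepdays(n: 257) : 2205-11-12


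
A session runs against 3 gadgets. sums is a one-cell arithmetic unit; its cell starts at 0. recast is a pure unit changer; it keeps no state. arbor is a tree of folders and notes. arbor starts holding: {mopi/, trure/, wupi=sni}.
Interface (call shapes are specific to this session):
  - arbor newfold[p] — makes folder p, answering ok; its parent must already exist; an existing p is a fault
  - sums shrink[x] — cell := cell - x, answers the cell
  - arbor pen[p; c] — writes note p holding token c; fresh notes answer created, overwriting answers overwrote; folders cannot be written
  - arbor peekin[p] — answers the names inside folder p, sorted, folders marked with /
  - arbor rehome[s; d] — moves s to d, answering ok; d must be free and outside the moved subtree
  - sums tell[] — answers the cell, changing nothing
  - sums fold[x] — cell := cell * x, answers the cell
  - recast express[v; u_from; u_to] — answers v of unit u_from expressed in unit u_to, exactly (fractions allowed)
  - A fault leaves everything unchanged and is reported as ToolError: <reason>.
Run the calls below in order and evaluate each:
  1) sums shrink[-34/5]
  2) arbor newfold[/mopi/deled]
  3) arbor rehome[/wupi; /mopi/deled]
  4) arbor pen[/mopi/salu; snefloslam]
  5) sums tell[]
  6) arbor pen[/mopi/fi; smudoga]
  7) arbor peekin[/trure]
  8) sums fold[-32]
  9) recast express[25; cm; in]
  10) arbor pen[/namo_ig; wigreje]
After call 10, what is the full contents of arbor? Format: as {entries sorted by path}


! sums shrink(x='-34/5') : 34/5
! arbor newfold(p='/mopi/deled') : ok
! arbor rehome(s='/wupi', d='/mopi/deled') : ToolError: exists
! arbor pen(p='/mopi/salu', c='snefloslam') : created
! sums tell() : 34/5
! arbor pen(p='/mopi/fi', c='smudoga') : created
! arbor peekin(p='/trure') : []
! sums fold(x='-32') : -1088/5
! recast express(v='25', u_from='cm', u_to='in') : 1250/127
! arbor pen(p='/namo_ig', c='wigreje') : created

Answer: {mopi/, mopi/deled/, mopi/fi=smudoga, mopi/salu=snefloslam, namo_ig=wigreje, trure/, wupi=sni}


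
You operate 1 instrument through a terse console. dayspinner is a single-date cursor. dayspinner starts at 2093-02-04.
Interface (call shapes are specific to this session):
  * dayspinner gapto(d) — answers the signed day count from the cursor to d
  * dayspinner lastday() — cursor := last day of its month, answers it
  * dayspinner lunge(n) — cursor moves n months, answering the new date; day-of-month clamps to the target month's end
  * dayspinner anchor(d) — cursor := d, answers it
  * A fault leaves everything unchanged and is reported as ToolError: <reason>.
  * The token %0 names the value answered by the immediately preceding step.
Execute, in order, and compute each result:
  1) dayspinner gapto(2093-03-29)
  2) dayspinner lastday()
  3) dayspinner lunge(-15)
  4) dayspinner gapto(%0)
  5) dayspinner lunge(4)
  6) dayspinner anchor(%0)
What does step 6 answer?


Answer: 2092-03-28

Derivation:
I try dayspinner gapto(d: 2093-03-29), — result: 53.
Invoking dayspinner lastday, → 2093-02-28.
Then dayspinner lunge(n: -15), yielding 2091-11-28.
I run dayspinner gapto(d: %0), and observe 0.
Using dayspinner lunge(n: 4): 2092-03-28.
Using dayspinner anchor(d: %0), — result: 2092-03-28.


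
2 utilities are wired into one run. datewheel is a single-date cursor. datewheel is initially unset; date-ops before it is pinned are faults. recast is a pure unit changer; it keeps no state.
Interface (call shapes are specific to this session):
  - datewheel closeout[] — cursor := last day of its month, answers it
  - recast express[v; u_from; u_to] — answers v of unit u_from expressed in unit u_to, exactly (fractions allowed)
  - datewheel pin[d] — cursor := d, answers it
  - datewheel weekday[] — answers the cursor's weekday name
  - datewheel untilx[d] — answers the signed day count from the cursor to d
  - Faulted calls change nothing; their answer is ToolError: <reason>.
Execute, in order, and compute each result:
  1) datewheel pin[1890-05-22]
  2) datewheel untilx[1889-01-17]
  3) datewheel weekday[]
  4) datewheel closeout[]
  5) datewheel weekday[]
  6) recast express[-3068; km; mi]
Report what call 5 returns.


Answer: Saturday

Derivation:
;; 1. datewheel pin(1890-05-22) ~> 1890-05-22
;; 2. datewheel untilx(1889-01-17) ~> -490
;; 3. datewheel weekday() ~> Thursday
;; 4. datewheel closeout() ~> 1890-05-31
;; 5. datewheel weekday() ~> Saturday
;; 6. recast express(-3068, km, mi) ~> -23968750/12573


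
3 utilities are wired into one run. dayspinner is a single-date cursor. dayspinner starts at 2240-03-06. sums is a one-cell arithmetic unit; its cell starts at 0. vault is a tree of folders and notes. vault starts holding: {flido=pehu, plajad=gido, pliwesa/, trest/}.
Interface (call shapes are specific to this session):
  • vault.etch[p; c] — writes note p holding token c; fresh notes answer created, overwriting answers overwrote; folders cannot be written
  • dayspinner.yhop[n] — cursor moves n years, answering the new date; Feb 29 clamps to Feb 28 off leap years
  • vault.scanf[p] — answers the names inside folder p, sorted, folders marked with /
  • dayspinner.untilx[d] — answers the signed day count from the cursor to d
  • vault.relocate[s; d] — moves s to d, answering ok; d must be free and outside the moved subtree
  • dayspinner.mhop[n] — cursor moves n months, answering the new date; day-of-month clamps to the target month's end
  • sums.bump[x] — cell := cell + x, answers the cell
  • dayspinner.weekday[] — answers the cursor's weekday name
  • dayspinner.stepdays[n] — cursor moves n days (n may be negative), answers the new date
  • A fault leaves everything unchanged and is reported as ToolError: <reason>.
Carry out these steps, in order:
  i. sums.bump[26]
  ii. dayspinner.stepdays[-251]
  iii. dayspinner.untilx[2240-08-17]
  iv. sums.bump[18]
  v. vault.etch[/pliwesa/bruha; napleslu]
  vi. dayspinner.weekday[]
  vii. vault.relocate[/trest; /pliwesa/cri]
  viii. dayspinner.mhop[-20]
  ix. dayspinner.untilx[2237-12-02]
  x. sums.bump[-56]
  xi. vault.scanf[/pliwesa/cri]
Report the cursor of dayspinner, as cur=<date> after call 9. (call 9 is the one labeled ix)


Answer: cur=2237-10-29

Derivation:
CALL bump[x=26]
RET  26
CALL stepdays[n=-251]
RET  2239-06-29
CALL untilx[d=2240-08-17]
RET  415
CALL bump[x=18]
RET  44
CALL etch[p=/pliwesa/bruha; c=napleslu]
RET  created
CALL weekday[]
RET  Saturday
CALL relocate[s=/trest; d=/pliwesa/cri]
RET  ok
CALL mhop[n=-20]
RET  2237-10-29
CALL untilx[d=2237-12-02]
RET  34
CALL bump[x=-56]
RET  -12
CALL scanf[p=/pliwesa/cri]
RET  []


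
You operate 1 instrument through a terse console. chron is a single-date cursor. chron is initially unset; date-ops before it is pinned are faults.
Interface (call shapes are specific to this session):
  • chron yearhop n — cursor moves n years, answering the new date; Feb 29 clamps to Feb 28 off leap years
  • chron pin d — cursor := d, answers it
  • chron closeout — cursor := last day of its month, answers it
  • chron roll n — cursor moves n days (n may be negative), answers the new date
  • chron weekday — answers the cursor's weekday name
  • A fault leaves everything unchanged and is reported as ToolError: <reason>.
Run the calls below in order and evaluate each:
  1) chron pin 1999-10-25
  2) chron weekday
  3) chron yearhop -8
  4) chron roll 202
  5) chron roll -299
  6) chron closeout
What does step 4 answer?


Answer: 1992-05-14

Derivation:
I run chron pin on 1999-10-25, and see 1999-10-25.
I invoke chron weekday(): Monday.
Now I run chron yearhop on -8, — result: 1991-10-25.
Calling chron roll on 202, which returns 1992-05-14.
I use chron roll on -299, → 1991-07-20.
Next I call chron closeout(), and get 1991-07-31.


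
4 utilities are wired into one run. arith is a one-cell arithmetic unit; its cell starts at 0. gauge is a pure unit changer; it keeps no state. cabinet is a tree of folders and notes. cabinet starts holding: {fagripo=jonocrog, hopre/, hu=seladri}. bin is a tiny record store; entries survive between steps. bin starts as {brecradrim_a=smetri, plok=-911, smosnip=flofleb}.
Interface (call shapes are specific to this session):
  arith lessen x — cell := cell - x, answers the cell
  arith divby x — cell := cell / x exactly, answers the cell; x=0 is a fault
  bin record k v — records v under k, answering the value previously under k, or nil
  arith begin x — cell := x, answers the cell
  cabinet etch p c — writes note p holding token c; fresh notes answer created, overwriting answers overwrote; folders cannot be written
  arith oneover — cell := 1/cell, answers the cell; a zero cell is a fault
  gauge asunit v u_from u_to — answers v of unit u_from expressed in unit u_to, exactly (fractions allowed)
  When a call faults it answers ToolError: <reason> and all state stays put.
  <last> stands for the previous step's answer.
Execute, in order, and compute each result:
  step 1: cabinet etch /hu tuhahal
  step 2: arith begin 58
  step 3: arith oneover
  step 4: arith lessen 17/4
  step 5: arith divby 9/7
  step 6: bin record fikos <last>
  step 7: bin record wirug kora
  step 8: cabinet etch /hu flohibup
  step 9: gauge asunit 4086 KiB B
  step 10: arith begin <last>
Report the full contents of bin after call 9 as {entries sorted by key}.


Answer: {brecradrim_a=smetri, fikos=-3437/1044, plok=-911, smosnip=flofleb, wirug=kora}

Derivation:
Now I run cabinet etch on p→/hu, c→tuhahal, yielding overwrote.
I invoke arith begin on x→58, → 58.
Then arith oneover, and get 1/58.
Now I run arith lessen on x→17/4: -491/116.
Calling arith divby on x→9/7, and get -3437/1044.
I invoke bin record on k→fikos, v→<last>, yielding nil.
Now I run bin record on k→wirug, v→kora, — result: nil.
I call cabinet etch on p→/hu, c→flohibup, giving overwrote.
Using gauge asunit on v→4086, u_from→KiB, u_to→B, → 4184064.
Now I run arith begin on x→<last>, — result: 4184064.


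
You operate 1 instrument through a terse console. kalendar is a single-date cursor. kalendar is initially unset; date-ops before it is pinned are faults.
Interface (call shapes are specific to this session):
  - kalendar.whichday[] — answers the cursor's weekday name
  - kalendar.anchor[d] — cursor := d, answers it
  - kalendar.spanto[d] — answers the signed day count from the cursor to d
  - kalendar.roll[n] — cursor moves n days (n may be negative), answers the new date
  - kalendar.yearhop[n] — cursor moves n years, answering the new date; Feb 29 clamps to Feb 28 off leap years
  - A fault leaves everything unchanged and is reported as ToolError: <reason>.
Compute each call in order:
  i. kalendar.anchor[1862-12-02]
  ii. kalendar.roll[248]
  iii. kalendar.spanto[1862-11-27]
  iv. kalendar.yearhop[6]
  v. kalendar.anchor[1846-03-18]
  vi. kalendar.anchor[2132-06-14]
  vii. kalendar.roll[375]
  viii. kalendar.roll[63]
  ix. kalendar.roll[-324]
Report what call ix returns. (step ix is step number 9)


Answer: 2132-10-06

Derivation:
Step: anchor[d: 1862-12-02]
Result: 1862-12-02
Step: roll[n: 248]
Result: 1863-08-07
Step: spanto[d: 1862-11-27]
Result: -253
Step: yearhop[n: 6]
Result: 1869-08-07
Step: anchor[d: 1846-03-18]
Result: 1846-03-18
Step: anchor[d: 2132-06-14]
Result: 2132-06-14
Step: roll[n: 375]
Result: 2133-06-24
Step: roll[n: 63]
Result: 2133-08-26
Step: roll[n: -324]
Result: 2132-10-06


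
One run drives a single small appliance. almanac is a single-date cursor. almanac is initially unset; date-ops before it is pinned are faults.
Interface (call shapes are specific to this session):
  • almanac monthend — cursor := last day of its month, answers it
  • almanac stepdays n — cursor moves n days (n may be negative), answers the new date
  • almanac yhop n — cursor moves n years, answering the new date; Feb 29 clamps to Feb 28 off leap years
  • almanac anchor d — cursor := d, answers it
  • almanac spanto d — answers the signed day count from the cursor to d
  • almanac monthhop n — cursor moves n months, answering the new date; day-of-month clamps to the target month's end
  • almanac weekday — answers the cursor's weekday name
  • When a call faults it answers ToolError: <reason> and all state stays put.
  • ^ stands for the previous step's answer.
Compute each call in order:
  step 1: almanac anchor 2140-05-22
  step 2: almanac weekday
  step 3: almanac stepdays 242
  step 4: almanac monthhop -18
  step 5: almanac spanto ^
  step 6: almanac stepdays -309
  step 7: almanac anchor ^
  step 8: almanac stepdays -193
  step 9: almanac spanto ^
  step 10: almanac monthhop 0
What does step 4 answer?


Answer: 2139-07-19

Derivation:
Invoking almanac anchor using 2140-05-22, → 2140-05-22.
I invoke almanac weekday, which returns Sunday.
I run almanac stepdays using 242: 2141-01-19.
Now I run almanac monthhop using -18, which returns 2139-07-19.
I call almanac spanto using ^, and get 0.
Now I run almanac stepdays using -309, → 2138-09-13.
Then almanac anchor using ^, giving 2138-09-13.
I use almanac stepdays using -193: 2138-03-04.
Next I call almanac spanto using ^: 0.
I use almanac monthhop using 0, and observe 2138-03-04.


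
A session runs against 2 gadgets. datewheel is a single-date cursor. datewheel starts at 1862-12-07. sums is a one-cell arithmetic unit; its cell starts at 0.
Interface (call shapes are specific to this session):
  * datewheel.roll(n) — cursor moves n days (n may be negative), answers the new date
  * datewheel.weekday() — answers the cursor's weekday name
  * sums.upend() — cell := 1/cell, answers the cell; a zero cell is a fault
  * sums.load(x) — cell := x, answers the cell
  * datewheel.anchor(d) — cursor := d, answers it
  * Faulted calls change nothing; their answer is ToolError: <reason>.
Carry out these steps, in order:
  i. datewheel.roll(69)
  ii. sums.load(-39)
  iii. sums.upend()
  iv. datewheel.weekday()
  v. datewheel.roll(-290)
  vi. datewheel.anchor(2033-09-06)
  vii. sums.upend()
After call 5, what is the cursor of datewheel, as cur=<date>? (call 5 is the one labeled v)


Answer: cur=1862-04-30

Derivation:
~$ roll n: 69
  1863-02-14
~$ load x: -39
  -39
~$ upend
  -1/39
~$ weekday
  Saturday
~$ roll n: -290
  1862-04-30
~$ anchor d: 2033-09-06
  2033-09-06
~$ upend
  -39


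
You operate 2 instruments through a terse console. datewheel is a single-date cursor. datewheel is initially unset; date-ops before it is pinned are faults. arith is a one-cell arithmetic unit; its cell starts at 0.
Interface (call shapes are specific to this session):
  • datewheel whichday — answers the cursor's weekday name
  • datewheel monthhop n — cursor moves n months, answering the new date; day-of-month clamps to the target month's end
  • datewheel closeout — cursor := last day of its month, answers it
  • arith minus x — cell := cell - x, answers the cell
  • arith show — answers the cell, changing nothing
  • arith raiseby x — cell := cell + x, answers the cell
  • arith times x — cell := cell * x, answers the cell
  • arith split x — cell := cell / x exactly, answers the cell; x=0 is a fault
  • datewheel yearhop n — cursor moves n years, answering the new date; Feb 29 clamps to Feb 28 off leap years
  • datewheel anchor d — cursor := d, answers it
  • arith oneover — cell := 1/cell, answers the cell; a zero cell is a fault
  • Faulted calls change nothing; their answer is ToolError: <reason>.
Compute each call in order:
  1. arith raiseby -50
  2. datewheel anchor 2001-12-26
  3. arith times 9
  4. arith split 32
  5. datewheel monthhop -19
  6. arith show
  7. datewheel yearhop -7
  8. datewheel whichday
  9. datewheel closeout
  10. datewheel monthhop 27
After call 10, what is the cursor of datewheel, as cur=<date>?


Answer: cur=1995-08-31

Derivation:
Using arith raiseby(-50), and get -50.
I invoke datewheel anchor(2001-12-26), which returns 2001-12-26.
I use arith times(9), giving -450.
I use arith split(32), and see -225/16.
Using datewheel monthhop(-19), and observe 2000-05-26.
Invoking arith show(), giving -225/16.
I invoke datewheel yearhop(-7), and observe 1993-05-26.
Calling datewheel whichday(), and see Wednesday.
I try datewheel closeout, → 1993-05-31.
I use datewheel monthhop(27), giving 1995-08-31.


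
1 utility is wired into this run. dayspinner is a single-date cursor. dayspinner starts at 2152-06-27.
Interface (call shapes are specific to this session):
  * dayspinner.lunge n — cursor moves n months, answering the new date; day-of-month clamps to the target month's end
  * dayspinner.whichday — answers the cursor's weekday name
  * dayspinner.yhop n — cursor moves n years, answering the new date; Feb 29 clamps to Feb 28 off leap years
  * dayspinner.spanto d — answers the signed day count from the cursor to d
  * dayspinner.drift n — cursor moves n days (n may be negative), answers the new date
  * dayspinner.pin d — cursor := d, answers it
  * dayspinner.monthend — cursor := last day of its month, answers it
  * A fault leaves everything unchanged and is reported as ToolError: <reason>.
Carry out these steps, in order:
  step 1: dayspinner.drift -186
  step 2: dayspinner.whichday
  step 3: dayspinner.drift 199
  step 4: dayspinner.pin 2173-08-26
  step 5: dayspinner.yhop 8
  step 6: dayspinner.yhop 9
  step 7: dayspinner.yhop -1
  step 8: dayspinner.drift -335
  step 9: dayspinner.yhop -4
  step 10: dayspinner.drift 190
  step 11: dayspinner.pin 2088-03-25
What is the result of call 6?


Answer: 2190-08-26

Derivation:
$ dayspinner.drift n: -186
[out] 2151-12-24
$ dayspinner.whichday
[out] Friday
$ dayspinner.drift n: 199
[out] 2152-07-10
$ dayspinner.pin d: 2173-08-26
[out] 2173-08-26
$ dayspinner.yhop n: 8
[out] 2181-08-26
$ dayspinner.yhop n: 9
[out] 2190-08-26
$ dayspinner.yhop n: -1
[out] 2189-08-26
$ dayspinner.drift n: -335
[out] 2188-09-25
$ dayspinner.yhop n: -4
[out] 2184-09-25
$ dayspinner.drift n: 190
[out] 2185-04-03
$ dayspinner.pin d: 2088-03-25
[out] 2088-03-25


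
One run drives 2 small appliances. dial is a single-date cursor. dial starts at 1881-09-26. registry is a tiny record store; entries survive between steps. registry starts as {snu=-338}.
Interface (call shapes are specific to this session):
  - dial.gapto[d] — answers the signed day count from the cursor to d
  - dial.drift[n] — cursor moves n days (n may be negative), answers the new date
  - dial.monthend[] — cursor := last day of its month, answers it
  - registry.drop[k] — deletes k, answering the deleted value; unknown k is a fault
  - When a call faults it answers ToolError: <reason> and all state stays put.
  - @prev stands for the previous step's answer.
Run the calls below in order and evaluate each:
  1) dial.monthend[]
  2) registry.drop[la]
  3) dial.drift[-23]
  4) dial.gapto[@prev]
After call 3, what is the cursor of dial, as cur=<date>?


$ monthend
:: 1881-09-30
$ drop k→la
:: ToolError: no such key la
$ drift n→-23
:: 1881-09-07
$ gapto d→@prev
:: 0

Answer: cur=1881-09-07


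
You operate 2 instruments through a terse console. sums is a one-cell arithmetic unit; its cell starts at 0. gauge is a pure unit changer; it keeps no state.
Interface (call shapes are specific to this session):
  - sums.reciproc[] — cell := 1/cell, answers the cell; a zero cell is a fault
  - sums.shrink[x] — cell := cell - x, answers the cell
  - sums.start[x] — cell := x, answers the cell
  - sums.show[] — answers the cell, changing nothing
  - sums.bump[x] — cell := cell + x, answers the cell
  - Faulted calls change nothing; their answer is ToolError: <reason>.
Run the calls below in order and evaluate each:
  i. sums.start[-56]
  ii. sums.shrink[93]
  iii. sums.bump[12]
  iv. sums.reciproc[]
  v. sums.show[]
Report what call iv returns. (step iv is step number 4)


Answer: -1/137

Derivation:
I invoke sums.start passing x: -56: -56.
I use sums.shrink passing x: 93, and see -149.
I call sums.bump passing x: 12, and get -137.
Calling sums.reciproc, and get -1/137.
I use sums.show: -1/137.


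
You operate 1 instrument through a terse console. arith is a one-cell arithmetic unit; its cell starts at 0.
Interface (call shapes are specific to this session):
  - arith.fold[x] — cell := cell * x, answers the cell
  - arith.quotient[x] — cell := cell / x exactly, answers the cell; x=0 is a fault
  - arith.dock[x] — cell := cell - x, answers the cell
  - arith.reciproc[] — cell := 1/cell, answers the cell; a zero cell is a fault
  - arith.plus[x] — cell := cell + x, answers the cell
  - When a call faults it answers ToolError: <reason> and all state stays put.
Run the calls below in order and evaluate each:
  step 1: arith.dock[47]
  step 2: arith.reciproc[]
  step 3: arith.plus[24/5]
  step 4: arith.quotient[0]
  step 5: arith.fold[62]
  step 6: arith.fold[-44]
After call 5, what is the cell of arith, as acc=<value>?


Invoking arith.dock with x→47: -47.
I call arith.reciproc(), which returns -1/47.
I call arith.plus with x→24/5, giving 1123/235.
I try arith.quotient with x→0, and observe ToolError: division by zero.
I try arith.fold with x→62, and get 69626/235.
Now I run arith.fold with x→-44, yielding -3063544/235.

Answer: acc=69626/235


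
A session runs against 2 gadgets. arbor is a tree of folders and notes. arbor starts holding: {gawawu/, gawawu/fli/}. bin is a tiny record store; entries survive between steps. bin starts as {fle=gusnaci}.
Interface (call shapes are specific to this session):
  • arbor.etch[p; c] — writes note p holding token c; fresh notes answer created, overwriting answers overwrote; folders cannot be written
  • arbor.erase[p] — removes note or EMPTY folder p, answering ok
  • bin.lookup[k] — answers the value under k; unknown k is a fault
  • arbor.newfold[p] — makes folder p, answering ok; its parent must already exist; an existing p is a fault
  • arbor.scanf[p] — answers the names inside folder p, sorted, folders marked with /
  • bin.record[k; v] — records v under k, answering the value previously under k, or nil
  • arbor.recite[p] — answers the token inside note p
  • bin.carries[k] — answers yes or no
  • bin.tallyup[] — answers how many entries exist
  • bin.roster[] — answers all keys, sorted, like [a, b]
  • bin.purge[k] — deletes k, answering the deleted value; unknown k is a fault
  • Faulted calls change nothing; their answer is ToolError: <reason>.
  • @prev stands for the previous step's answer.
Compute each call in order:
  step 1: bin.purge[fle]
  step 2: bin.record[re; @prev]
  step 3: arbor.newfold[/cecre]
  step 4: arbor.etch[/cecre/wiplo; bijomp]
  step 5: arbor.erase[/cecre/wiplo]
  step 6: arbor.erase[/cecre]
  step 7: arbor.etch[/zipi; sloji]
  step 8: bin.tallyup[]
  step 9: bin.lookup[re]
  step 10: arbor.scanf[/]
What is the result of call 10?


Answer: [gawawu/, zipi]

Derivation:
Using bin.purge passing k→fle, and observe gusnaci.
I run bin.record passing k→re, v→@prev, — result: nil.
I use arbor.newfold passing p→/cecre, and observe ok.
I call arbor.etch passing p→/cecre/wiplo, c→bijomp, and see created.
Using arbor.erase passing p→/cecre/wiplo, giving ok.
Calling arbor.erase passing p→/cecre, which returns ok.
Next I call arbor.etch passing p→/zipi, c→sloji, and see created.
Invoking bin.tallyup(), and observe 1.
I use bin.lookup passing k→re: gusnaci.
I invoke arbor.scanf passing p→/: [gawawu/, zipi].


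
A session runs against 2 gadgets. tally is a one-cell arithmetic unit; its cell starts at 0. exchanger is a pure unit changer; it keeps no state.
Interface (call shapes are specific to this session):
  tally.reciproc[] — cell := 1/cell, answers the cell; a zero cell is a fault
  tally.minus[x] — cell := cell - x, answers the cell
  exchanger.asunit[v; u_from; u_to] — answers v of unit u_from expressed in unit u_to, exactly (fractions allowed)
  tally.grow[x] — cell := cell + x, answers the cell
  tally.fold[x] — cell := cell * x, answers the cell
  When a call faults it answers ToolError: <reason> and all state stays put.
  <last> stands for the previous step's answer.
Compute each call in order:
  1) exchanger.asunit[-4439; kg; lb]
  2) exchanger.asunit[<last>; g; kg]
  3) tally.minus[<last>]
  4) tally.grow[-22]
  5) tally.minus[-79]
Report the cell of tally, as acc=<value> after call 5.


Answer: acc=3029376509/45359237

Derivation:
$ exchanger.asunit -4439 kg lb
= -443900000000/45359237
$ exchanger.asunit <last> g kg
= -443900000/45359237
$ tally.minus <last>
= 443900000/45359237
$ tally.grow -22
= -554003214/45359237
$ tally.minus -79
= 3029376509/45359237


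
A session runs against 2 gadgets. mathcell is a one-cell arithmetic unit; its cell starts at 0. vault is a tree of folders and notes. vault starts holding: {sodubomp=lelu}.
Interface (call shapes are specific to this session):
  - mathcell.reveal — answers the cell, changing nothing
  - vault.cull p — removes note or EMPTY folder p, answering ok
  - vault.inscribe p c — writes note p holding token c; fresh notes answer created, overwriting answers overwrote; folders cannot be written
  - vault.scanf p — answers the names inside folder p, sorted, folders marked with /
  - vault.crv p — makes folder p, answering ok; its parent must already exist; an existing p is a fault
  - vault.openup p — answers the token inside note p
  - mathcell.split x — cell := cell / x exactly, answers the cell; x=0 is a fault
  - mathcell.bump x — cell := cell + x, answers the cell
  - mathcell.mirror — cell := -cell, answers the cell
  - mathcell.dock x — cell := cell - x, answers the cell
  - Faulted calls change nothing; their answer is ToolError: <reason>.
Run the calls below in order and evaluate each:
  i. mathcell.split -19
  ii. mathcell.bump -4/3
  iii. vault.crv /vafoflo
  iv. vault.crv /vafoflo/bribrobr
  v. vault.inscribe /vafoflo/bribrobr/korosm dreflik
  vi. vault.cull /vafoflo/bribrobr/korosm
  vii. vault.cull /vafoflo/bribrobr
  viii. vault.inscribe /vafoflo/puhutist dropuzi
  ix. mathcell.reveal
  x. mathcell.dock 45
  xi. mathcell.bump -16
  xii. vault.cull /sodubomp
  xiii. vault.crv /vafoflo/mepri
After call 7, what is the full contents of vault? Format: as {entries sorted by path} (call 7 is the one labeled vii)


Answer: {sodubomp=lelu, vafoflo/}

Derivation:
~$ split x='-19'
  0
~$ bump x='-4/3'
  -4/3
~$ crv p='/vafoflo'
  ok
~$ crv p='/vafoflo/bribrobr'
  ok
~$ inscribe p='/vafoflo/bribrobr/korosm' c='dreflik'
  created
~$ cull p='/vafoflo/bribrobr/korosm'
  ok
~$ cull p='/vafoflo/bribrobr'
  ok
~$ inscribe p='/vafoflo/puhutist' c='dropuzi'
  created
~$ reveal
  -4/3
~$ dock x='45'
  -139/3
~$ bump x='-16'
  -187/3
~$ cull p='/sodubomp'
  ok
~$ crv p='/vafoflo/mepri'
  ok


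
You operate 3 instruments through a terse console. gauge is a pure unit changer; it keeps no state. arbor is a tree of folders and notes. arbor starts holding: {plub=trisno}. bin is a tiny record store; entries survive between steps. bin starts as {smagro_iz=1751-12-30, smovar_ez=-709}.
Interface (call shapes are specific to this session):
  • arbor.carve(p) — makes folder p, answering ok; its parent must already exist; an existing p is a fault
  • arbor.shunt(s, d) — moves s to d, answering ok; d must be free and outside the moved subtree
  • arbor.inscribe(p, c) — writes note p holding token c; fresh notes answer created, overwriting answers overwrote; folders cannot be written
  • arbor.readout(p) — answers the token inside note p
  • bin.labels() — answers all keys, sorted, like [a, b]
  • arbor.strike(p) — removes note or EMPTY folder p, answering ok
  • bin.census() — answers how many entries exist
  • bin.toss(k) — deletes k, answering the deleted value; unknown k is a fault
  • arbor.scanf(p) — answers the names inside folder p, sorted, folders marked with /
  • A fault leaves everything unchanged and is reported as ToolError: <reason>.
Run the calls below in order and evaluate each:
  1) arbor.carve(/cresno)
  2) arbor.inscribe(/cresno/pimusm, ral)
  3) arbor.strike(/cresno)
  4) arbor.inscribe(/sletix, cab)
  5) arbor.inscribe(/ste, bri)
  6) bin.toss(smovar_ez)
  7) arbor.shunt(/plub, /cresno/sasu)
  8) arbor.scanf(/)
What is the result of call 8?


Step: arbor.carve[p='/cresno']
Result: ok
Step: arbor.inscribe[p='/cresno/pimusm'; c='ral']
Result: created
Step: arbor.strike[p='/cresno']
Result: ToolError: not empty
Step: arbor.inscribe[p='/sletix'; c='cab']
Result: created
Step: arbor.inscribe[p='/ste'; c='bri']
Result: created
Step: bin.toss[k='smovar_ez']
Result: -709
Step: arbor.shunt[s='/plub'; d='/cresno/sasu']
Result: ok
Step: arbor.scanf[p='/']
Result: [cresno/, sletix, ste]

Answer: [cresno/, sletix, ste]


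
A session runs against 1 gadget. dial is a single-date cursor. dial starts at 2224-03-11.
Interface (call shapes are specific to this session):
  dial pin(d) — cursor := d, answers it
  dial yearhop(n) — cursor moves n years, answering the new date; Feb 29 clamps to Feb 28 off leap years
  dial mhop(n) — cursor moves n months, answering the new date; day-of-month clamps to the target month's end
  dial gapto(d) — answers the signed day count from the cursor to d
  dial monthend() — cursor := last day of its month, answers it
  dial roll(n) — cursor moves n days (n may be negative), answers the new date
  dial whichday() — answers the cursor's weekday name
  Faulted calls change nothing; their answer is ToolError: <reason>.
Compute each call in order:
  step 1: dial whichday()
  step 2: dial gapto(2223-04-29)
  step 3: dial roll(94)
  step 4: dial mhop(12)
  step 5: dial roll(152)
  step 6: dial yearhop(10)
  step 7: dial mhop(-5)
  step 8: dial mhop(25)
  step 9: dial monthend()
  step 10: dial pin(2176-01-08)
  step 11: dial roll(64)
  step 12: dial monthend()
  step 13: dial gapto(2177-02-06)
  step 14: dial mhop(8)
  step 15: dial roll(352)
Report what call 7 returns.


Answer: 2235-06-12

Derivation:
Invoking dial whichday(), and observe Thursday.
I use dial gapto using d→2223-04-29, yielding -317.
Next I call dial roll using n→94, giving 2224-06-13.
Now I run dial mhop using n→12, and see 2225-06-13.
Next I call dial roll using n→152, giving 2225-11-12.
Invoking dial yearhop using n→10, → 2235-11-12.
I call dial mhop using n→-5, and see 2235-06-12.
I use dial mhop using n→25, — result: 2237-07-12.
I invoke dial monthend(), which returns 2237-07-31.
I use dial pin using d→2176-01-08, and observe 2176-01-08.
Then dial roll using n→64: 2176-03-12.
Now I run dial monthend(), and get 2176-03-31.
Invoking dial gapto using d→2177-02-06, giving 312.
Then dial mhop using n→8: 2176-11-30.
Using dial roll using n→352, and see 2177-11-17.
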